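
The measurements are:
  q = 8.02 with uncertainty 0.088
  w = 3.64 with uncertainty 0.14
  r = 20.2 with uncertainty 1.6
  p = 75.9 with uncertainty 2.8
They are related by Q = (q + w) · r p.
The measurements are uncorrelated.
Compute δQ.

Let u = q + w = 11.7. δu = √(δq² + δw²) = √(0.00774 + 0.0196) = 0.165, so δu/u = 0.0142.
Q is then a monomial in u, r, p:
δQ/Q = √((δu/u)² + (1·δr/r)² + (1·δp/p)²) = √(0.000201 + 0.00627 + 0.00136) = 0.0885
Q = 17900, so δQ = 0.0885 × 17900 = 1580.

1580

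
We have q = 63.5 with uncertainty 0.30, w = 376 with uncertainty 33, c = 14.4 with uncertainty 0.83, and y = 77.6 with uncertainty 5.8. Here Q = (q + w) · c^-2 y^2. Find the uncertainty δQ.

Let u = q + w = 440. δu = √(δq² + δw²) = √(0.0900 + 1090) = 33.0, so δu/u = 0.0751.
Q is then a monomial in u, c, y:
δQ/Q = √((δu/u)² + (-2·δc/c)² + (2·δy/y)²) = √(0.00564 + 0.0133 + 0.0223) = 0.203
Q = 12800, so δQ = 0.203 × 12800 = 2590.

2590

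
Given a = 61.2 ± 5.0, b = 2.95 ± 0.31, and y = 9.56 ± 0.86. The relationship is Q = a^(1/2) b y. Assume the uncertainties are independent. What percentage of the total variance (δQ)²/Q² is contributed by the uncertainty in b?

53.1%

(δQ/Q)² = (½·δa/a)² + (1·δb/b)² + (1·δy/y)²
  a term: (0.5×0.0817)² = 0.00167
  b term: (1×0.105)² = 0.0110
  y term: (1×0.0900)² = 0.00809
Total = 0.0208. Share from b = 0.0110/0.0208 = 0.531.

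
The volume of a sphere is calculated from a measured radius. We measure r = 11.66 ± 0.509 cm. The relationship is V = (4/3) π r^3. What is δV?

870 cm^3

Relative error in a monomial: (δV/V)² = Σ (nᵢ · δxᵢ/xᵢ)².
  (3·δr/r)² = (3×0.0437)² = 0.0172
δV/V = √(0.0172) = 0.131
V = 6640 cm^3, so δV = 0.131 × 6640 = 870 cm^3.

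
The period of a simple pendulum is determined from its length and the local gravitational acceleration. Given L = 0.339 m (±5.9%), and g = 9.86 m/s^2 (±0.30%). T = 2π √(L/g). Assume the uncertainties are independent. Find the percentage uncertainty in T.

2.95%

Each factor contributes (exponent × relative error)² to (δT/T)²:
  (½·δL/L)² = (0.5×0.0590)² = 0.000870;  (−½·δg/g)² = (-0.5×0.00300)² = 2.25e-06
δT/T = √(0.000872) = 0.0295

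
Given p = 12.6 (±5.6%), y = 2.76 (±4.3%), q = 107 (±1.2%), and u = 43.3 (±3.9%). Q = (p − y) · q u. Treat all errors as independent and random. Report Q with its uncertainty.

Let w = p − y = 9.84. δw = √(δp² + δy²) = √(0.498 + 0.0141) = 0.716, so δw/w = 0.0727.
Q is then a monomial in w, q, u:
δQ/Q = √((δw/w)² + (1·δq/q)² + (1·δu/u)²) = √(0.00529 + 0.000144 + 0.00152) = 0.0834
Q = 45600, so δQ = 0.0834 × 45600 = 3800.

45600 ± 3800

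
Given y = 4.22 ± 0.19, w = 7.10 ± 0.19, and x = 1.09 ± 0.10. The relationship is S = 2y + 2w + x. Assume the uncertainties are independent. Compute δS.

Absolute uncertainties add in quadrature for a linear combination:
  (2·δy)² = 0.144;  (2·δw)² = 0.144;  (δx)² = 0.0100
δS = √(0.299) = 0.547

0.547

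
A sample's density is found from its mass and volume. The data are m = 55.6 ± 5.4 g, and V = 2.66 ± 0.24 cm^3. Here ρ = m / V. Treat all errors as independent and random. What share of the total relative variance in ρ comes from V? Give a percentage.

46.3%

(δρ/ρ)² = (1·δm/m)² + (-1·δV/V)²
  m term: (1×0.0971)² = 0.00943
  V term: (-1×0.0902)² = 0.00814
Total = 0.0176. Share from V = 0.00814/0.0176 = 0.463.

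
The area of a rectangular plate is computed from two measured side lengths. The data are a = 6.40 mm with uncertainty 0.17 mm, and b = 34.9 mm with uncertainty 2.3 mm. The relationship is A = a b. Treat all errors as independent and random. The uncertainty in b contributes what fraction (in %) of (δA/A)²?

86.0%

(δA/A)² = (1·δa/a)² + (1·δb/b)²
  a term: (1×0.0266)² = 0.000706
  b term: (1×0.0659)² = 0.00434
Total = 0.00505. Share from b = 0.00434/0.00505 = 0.860.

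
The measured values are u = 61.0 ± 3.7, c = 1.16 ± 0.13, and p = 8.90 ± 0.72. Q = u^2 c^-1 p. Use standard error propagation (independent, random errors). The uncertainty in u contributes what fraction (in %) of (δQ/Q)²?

(δQ/Q)² = (2·δu/u)² + (-1·δc/c)² + (1·δp/p)²
  u term: (2×0.0607)² = 0.0147
  c term: (-1×0.112)² = 0.0126
  p term: (1×0.0809)² = 0.00654
Total = 0.0338. Share from u = 0.0147/0.0338 = 0.435.

43.5%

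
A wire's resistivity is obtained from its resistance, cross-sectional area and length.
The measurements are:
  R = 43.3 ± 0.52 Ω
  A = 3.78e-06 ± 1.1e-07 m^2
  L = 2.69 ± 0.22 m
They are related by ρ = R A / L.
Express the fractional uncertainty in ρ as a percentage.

8.76%

Since ρ is a product/quotient, work with relative uncertainties:
  (1·δR/R)² = (1×0.0120)² = 0.000144;  (1·δA/A)² = (1×0.0291)² = 0.000847;  (-1·δL/L)² = (-1×0.0818)² = 0.00669
δρ/ρ = √(0.00768) = 0.0876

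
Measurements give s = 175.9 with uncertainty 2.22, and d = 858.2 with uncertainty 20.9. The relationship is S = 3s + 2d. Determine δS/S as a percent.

1.89%

Sums and differences: (δS)² = Σ (cᵢ δxᵢ)².
  (3·δs)² = 44.4;  (2·δd)² = 1750
δS = √(1790) = 42.3
S = 2244, so δS/S = 42.3/2244 = 0.0189.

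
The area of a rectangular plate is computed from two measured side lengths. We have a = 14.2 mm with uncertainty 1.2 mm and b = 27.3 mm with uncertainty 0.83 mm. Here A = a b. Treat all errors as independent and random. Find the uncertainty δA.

Relative error in a monomial: (δA/A)² = Σ (nᵢ · δxᵢ/xᵢ)².
  (1·δa/a)² = (1×0.0845)² = 0.00714;  (1·δb/b)² = (1×0.0304)² = 0.000924
δA/A = √(0.00807) = 0.0898
A = 388 mm^2, so δA = 0.0898 × 388 = 34.8 mm^2.

34.8 mm^2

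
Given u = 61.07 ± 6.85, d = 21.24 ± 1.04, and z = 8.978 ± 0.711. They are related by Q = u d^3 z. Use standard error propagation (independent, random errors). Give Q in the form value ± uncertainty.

(5.254 ± 1.06) × 10^6

Products/powers → add relative errors in quadrature, weighted by exponent:
  (1·δu/u)² = (1×0.112)² = 0.0126;  (3·δd/d)² = (3×0.0490)² = 0.0216;  (1·δz/z)² = (1×0.0792)² = 0.00627
δQ/Q = √(0.0404) = 0.201
Q = 5.254e+06, so δQ = 0.201 × 5.254e+06 = 1.06e+06.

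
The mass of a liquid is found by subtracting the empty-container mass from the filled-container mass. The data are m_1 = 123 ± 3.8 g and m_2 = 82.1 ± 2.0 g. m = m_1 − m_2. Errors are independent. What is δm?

m is a linear combination, so absolute uncertainties add in quadrature:
  (δm_1)² = 14.4;  (δm_2)² = 4.00
δm = √(18.4) = 4.29 g

4.29 g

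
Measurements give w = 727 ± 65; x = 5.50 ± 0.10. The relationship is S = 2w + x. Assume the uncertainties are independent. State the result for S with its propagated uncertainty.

1460 ± 130

Each term contributes (cᵢ δxᵢ)² to (δS)²:
  (2·δw)² = 16900;  (δx)² = 0.0100
δS = √(16900) = 130
S = 1460.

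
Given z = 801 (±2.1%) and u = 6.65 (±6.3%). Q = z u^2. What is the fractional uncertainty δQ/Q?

Each factor contributes (exponent × relative error)² to (δQ/Q)²:
  (1·δz/z)² = (1×0.0210)² = 0.000441;  (2·δu/u)² = (2×0.0630)² = 0.0159
δQ/Q = √(0.0163) = 0.128

0.128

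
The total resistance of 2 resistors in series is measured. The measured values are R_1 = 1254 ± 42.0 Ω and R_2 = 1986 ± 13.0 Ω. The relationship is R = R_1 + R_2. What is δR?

Absolute uncertainties add in quadrature for a linear combination:
  (δR_1)² = 1760;  (δR_2)² = 169
δR = √(1930) = 44.0 Ω

44.0 Ω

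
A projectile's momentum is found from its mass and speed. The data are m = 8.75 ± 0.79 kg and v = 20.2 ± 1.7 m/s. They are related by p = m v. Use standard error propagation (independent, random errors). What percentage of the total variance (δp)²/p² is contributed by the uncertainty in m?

(δp/p)² = (1·δm/m)² + (1·δv/v)²
  m term: (1×0.0903)² = 0.00815
  v term: (1×0.0842)² = 0.00708
Total = 0.0152. Share from m = 0.00815/0.0152 = 0.535.

53.5%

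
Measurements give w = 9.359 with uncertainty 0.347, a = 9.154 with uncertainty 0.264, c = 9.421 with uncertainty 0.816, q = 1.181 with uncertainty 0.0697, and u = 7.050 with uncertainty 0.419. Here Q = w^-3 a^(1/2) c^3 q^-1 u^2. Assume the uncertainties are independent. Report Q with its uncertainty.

129.9 ± 40.6

Products/powers → add relative errors in quadrature, weighted by exponent:
  (-3·δw/w)² = (-3×0.0371)² = 0.0124;  (½·δa/a)² = (0.5×0.0288)² = 0.000208;  (3·δc/c)² = (3×0.0866)² = 0.0675;  (-1·δq/q)² = (-1×0.0590)² = 0.00348;  (2·δu/u)² = (2×0.0594)² = 0.0141
δQ/Q = √(0.0977) = 0.313
Q = 129.9, so δQ = 0.313 × 129.9 = 40.6.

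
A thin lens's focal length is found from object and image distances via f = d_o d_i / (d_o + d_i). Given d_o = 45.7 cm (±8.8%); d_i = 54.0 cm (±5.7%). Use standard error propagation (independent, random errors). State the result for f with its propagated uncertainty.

24.8 ± 1.35 cm

∂f/∂d_o = (d_i/(d_o+d_i))² = 0.293;  ∂f/∂d_i = (d_o/(d_o+d_i))² = 0.210
δf = √((∂f/∂d_o · δd_o)² + (∂f/∂d_i · δd_i)²) = √(1.39 + 0.418) = 1.35 cm
f = 24.8 cm.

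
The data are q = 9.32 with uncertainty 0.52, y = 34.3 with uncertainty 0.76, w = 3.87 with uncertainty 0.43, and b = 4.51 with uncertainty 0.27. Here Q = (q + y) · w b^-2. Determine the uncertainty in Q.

1.37

Let u = q + y = 43.6. δu = √(δq² + δy²) = √(0.270 + 0.578) = 0.921, so δu/u = 0.0211.
Q is then a monomial in u, w, b:
δQ/Q = √((δu/u)² + (1·δw/w)² + (-2·δb/b)²) = √(0.000446 + 0.0123 + 0.0143) = 0.165
Q = 8.30, so δQ = 0.165 × 8.30 = 1.37.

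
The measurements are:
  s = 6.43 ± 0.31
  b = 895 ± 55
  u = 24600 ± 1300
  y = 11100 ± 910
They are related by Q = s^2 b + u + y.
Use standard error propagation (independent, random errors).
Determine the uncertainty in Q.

Let p = s^2·b = 37000. δp/p = √((2·δs/s)² + (1·δb/b)²) = √(0.00930 + 0.00378) = 0.114, so δp = 4230.
Q = p + u + y: δQ = √(δp² + δu² + δy²) = √(1.79e+07 + 1.69e+06 + 8.28e+05) = 4520

4520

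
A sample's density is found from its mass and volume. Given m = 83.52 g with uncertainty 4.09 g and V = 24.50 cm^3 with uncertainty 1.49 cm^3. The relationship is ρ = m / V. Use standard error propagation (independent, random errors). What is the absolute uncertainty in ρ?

Each factor contributes (exponent × relative error)² to (δρ/ρ)²:
  (1·δm/m)² = (1×0.0490)² = 0.00240;  (-1·δV/V)² = (-1×0.0608)² = 0.00370
δρ/ρ = √(0.00610) = 0.0781
ρ = 3.409 g/cm^3, so δρ = 0.0781 × 3.409 = 0.266 g/cm^3.

0.266 g/cm^3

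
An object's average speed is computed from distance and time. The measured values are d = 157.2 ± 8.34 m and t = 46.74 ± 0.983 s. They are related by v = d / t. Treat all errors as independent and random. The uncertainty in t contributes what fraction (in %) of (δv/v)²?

13.6%

(δv/v)² = (1·δd/d)² + (-1·δt/t)²
  d term: (1×0.0531)² = 0.00281
  t term: (-1×0.0210)² = 0.000442
Total = 0.00326. Share from t = 0.000442/0.00326 = 0.136.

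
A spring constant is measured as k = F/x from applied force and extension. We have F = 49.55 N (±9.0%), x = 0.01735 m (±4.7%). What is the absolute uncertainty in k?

k is a product of powers, so relative uncertainties combine in quadrature:
  (1·δF/F)² = (1×0.0900)² = 0.00810;  (-1·δx/x)² = (-1×0.0470)² = 0.00221
δk/k = √(0.0103) = 0.102
k = 2856 N/m, so δk = 0.102 × 2856 = 290 N/m.

290 N/m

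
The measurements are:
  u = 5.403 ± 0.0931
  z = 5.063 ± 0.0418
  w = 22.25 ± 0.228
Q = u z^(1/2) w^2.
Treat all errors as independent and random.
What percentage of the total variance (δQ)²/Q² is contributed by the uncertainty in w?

57.2%

(δQ/Q)² = (1·δu/u)² + (½·δz/z)² + (2·δw/w)²
  u term: (1×0.0172)² = 0.000297
  z term: (0.5×0.00826)² = 1.7e-05
  w term: (2×0.0102)² = 0.000420
Total = 0.000734. Share from w = 0.000420/0.000734 = 0.572.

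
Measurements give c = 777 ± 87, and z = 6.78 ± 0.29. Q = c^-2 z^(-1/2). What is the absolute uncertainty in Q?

Q is a product of powers, so relative uncertainties combine in quadrature:
  (-2·δc/c)² = (-2×0.112)² = 0.0501;  (−½·δz/z)² = (-0.5×0.0428)² = 0.000457
δQ/Q = √(0.0506) = 0.225
Q = 6.36e-07, so δQ = 0.225 × 6.36e-07 = 1.43e-07.

1.43e-07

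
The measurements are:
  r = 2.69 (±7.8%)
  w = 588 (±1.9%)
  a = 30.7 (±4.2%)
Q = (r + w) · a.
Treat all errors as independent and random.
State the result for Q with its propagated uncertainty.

18100 ± 835

Let u = r + w = 591. δu = √(δr² + δw²) = √(0.0440 + 125) = 11.2, so δu/u = 0.0189.
Q is then a monomial in u, a:
δQ/Q = √((δu/u)² + (1·δa/a)²) = √(0.000358 + 0.00176) = 0.0461
Q = 18100, so δQ = 0.0461 × 18100 = 835.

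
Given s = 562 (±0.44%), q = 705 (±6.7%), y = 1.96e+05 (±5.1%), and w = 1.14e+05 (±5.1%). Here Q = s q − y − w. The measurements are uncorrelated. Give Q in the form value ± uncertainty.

86200 ± 29000

Let p = s·q = 3.96e+05. δp/p = √((1·δs/s)² + (1·δq/q)²) = √(1.94e-05 + 0.00449) = 0.0671, so δp = 26600.
Q = p − y − w: δQ = √(δp² + δy² + δw²) = √(7.08e+08 + 9.99e+07 + 3.38e+07) = 29000
Q = 86200.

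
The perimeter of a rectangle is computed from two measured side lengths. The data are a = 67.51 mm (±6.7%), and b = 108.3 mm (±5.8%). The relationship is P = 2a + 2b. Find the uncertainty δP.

15.5 mm

For a sum/difference, combine absolute errors in quadrature:
  (2·δa)² = 81.8;  (2·δb)² = 158
δP = √(240) = 15.5 mm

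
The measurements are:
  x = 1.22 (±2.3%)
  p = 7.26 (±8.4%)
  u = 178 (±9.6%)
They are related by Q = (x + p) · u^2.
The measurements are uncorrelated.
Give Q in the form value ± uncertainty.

(2.69 ± 0.551) × 10^5

Let w = x + p = 8.48. δw = √(δx² + δp²) = √(0.000787 + 0.372) = 0.610, so δw/w = 0.0720.
Q is then a monomial in w, u:
δQ/Q = √((δw/w)² + (2·δu/u)²) = √(0.00518 + 0.0369) = 0.205
Q = 2.69e+05, so δQ = 0.205 × 2.69e+05 = 55100.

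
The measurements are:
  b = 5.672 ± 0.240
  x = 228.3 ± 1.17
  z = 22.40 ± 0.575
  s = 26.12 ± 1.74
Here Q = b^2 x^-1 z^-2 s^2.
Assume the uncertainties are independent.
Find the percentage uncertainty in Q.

Products/powers → add relative errors in quadrature, weighted by exponent:
  (2·δb/b)² = (2×0.0423)² = 0.00716;  (-1·δx/x)² = (-1×0.00512)² = 2.63e-05;  (-2·δz/z)² = (-2×0.0257)² = 0.00264;  (2·δs/s)² = (2×0.0666)² = 0.0178
δQ/Q = √(0.0276) = 0.166

16.6%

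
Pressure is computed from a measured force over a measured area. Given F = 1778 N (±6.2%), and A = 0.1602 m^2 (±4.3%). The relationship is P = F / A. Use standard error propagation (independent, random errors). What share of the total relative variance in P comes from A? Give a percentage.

(δP/P)² = (1·δF/F)² + (-1·δA/A)²
  F term: (1×0.0620)² = 0.00384
  A term: (-1×0.0430)² = 0.00185
Total = 0.00569. Share from A = 0.00185/0.00569 = 0.325.

32.5%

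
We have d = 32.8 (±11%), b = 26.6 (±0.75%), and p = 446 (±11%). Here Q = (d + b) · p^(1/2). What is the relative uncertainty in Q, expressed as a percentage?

8.20%

Let u = d + b = 59.4. δu = √(δd² + δb²) = √(13.0 + 0.0398) = 3.61, so δu/u = 0.0608.
Q is then a monomial in u, p:
δQ/Q = √((δu/u)² + (½·δp/p)²) = √(0.00370 + 0.00302) = 0.0820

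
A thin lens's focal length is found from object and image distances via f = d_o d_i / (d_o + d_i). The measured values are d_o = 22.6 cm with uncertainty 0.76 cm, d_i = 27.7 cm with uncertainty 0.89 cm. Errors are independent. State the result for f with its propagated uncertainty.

∂f/∂d_o = (d_i/(d_o+d_i))² = 0.303;  ∂f/∂d_i = (d_o/(d_o+d_i))² = 0.202
δf = √((∂f/∂d_o · δd_o)² + (∂f/∂d_i · δd_i)²) = √(0.0531 + 0.0323) = 0.292 cm
f = 12.4 cm.

12.4 ± 0.292 cm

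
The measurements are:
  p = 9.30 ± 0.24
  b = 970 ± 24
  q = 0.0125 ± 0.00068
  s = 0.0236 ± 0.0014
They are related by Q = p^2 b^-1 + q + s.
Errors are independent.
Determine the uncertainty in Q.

0.00534

Let w = p^2·b^-1 = 0.0892. δw/w = √((2·δp/p)² + (-1·δb/b)²) = √(0.00266 + 0.000612) = 0.0572, so δw = 0.00510.
Q = w + q + s: δQ = √(δw² + δq² + δs²) = √(2.6e-05 + 4.62e-07 + 1.96e-06) = 0.00534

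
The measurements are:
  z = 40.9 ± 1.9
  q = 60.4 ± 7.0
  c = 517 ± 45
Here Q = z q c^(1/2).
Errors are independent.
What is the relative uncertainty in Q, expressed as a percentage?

13.2%

For a monomial Q ∝ z, q, c^(1/2), fractional errors add in quadrature:
  (1·δz/z)² = (1×0.0465)² = 0.00216;  (1·δq/q)² = (1×0.116)² = 0.0134;  (½·δc/c)² = (0.5×0.0870)² = 0.00189
δQ/Q = √(0.0175) = 0.132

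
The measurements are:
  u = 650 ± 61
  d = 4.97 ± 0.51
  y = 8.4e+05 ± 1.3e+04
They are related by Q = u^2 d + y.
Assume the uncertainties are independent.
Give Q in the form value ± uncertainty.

Let p = u^2·d = 2.1e+06. δp/p = √((2·δu/u)² + (1·δd/d)²) = √(0.0352 + 0.0105) = 0.214, so δp = 4.49e+05.
Q = p + y: δQ = √(δp² + δy²) = √(2.02e+11 + 1.69e+08) = 4.49e+05
Q = 2.94e+06.

(2.94 ± 0.449) × 10^6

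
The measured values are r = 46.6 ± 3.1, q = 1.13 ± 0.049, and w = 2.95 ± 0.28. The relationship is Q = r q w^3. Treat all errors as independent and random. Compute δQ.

Products/powers → add relative errors in quadrature, weighted by exponent:
  (1·δr/r)² = (1×0.0665)² = 0.00443;  (1·δq/q)² = (1×0.0434)² = 0.00188;  (3·δw/w)² = (3×0.0949)² = 0.0811
δQ/Q = √(0.0874) = 0.296
Q = 1350, so δQ = 0.296 × 1350 = 400.

400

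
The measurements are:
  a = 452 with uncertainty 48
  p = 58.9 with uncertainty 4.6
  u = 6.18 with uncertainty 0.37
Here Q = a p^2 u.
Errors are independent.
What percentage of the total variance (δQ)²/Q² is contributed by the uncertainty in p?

(δQ/Q)² = (1·δa/a)² + (2·δp/p)² + (1·δu/u)²
  a term: (1×0.106)² = 0.0113
  p term: (2×0.0781)² = 0.0244
  u term: (1×0.0599)² = 0.00358
Total = 0.0393. Share from p = 0.0244/0.0393 = 0.621.

62.1%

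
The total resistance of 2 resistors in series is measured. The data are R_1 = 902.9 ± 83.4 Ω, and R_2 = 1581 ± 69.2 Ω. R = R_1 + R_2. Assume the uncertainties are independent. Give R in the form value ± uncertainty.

2484 ± 108 Ω

Absolute uncertainties add in quadrature for a linear combination:
  (δR_1)² = 6960;  (δR_2)² = 4790
δR = √(11700) = 108 Ω
R = 2484 Ω.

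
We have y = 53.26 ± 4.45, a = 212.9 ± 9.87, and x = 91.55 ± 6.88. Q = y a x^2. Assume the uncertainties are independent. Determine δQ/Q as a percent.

Since Q is a product/quotient, work with relative uncertainties:
  (1·δy/y)² = (1×0.0836)² = 0.00698;  (1·δa/a)² = (1×0.0464)² = 0.00215;  (2·δx/x)² = (2×0.0752)² = 0.0226
δQ/Q = √(0.0317) = 0.178

17.8%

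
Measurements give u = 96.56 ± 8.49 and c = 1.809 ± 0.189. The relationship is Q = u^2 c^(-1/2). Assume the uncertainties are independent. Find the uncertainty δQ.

Relative error in a monomial: (δQ/Q)² = Σ (nᵢ · δxᵢ/xᵢ)².
  (2·δu/u)² = (2×0.0879)² = 0.0309;  (−½·δc/c)² = (-0.5×0.104)² = 0.00273
δQ/Q = √(0.0337) = 0.183
Q = 6932, so δQ = 0.183 × 6932 = 1270.

1270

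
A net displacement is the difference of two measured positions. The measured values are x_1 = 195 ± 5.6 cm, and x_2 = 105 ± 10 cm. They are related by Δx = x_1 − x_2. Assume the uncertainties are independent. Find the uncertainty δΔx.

11.5 cm

For a sum/difference, combine absolute errors in quadrature:
  (δx_1)² = 31.4;  (δx_2)² = 100
δΔx = √(131) = 11.5 cm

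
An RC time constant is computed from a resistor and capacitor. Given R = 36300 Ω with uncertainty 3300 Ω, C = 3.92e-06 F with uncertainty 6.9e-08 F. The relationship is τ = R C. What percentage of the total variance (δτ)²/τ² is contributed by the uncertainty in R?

96.4%

(δτ/τ)² = (1·δR/R)² + (1·δC/C)²
  R term: (1×0.0909)² = 0.00826
  C term: (1×0.0176)² = 0.000310
Total = 0.00857. Share from R = 0.00826/0.00857 = 0.964.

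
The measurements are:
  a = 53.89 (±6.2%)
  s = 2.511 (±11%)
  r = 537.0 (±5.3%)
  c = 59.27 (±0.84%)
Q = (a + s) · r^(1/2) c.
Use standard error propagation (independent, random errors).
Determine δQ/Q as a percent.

6.56%

Let u = a + s = 56.40. δu = √(δa² + δs²) = √(11.2 + 0.0763) = 3.35, so δu/u = 0.0594.
Q is then a monomial in u, r, c:
δQ/Q = √((δu/u)² + (½·δr/r)² + (1·δc/c)²) = √(0.00353 + 0.000702 + 7.06e-05) = 0.0656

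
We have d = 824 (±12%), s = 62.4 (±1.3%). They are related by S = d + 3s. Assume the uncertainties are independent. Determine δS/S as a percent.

Sums and differences: (δS)² = Σ (cᵢ δxᵢ)².
  (δd)² = 9780;  (3·δs)² = 5.92
δS = √(9780) = 98.9
S = 1010, so δS/S = 98.9/1010 = 0.0978.

9.78%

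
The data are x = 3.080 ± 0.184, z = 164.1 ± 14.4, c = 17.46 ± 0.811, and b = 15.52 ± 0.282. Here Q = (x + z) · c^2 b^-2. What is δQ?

Let u = x + z = 167.2. δu = √(δx² + δz²) = √(0.0339 + 207) = 14.4, so δu/u = 0.0861.
Q is then a monomial in u, c, b:
δQ/Q = √((δu/u)² + (2·δc/c)² + (-2·δb/b)²) = √(0.00742 + 0.00863 + 0.00132) = 0.132
Q = 211.6, so δQ = 0.132 × 211.6 = 27.9.

27.9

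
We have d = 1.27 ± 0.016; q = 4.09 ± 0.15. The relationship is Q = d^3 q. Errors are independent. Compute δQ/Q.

0.0527

Q is a product of powers, so relative uncertainties combine in quadrature:
  (3·δd/d)² = (3×0.0126)² = 0.00143;  (1·δq/q)² = (1×0.0367)² = 0.00135
δQ/Q = √(0.00277) = 0.0527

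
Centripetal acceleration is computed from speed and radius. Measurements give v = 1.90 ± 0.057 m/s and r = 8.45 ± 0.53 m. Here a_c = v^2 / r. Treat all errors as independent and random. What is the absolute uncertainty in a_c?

Relative error in a monomial: (δa_c/a_c)² = Σ (nᵢ · δxᵢ/xᵢ)².
  (2·δv/v)² = (2×0.0300)² = 0.00360;  (-1·δr/r)² = (-1×0.0627)² = 0.00393
δa_c/a_c = √(0.00753) = 0.0868
a_c = 0.427 m/s^2, so δa_c = 0.0868 × 0.427 = 0.0371 m/s^2.

0.0371 m/s^2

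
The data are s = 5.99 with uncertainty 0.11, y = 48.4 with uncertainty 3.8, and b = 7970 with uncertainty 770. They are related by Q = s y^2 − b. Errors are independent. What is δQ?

2350

Let p = s·y^2 = 14000. δp/p = √((1·δs/s)² + (2·δy/y)²) = √(0.000337 + 0.0247) = 0.158, so δp = 2220.
Q = p − b: δQ = √(δp² + δb²) = √(4.92e+06 + 5.93e+05) = 2350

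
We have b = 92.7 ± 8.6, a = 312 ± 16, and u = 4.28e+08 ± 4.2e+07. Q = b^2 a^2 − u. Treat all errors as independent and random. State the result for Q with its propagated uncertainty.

(4.09 ± 1.82) × 10^8

Let p = b^2·a^2 = 8.37e+08. δp/p = √((2·δb/b)² + (2·δa/a)²) = √(0.0344 + 0.0105) = 0.212, so δp = 1.77e+08.
Q = p − u: δQ = √(δp² + δu²) = √(3.15e+16 + 1.76e+15) = 1.82e+08
Q = 4.09e+08.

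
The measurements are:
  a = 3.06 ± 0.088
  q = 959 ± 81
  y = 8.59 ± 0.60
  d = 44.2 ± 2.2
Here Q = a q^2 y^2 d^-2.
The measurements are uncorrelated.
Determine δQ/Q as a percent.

24.2%

Relative error in a monomial: (δQ/Q)² = Σ (nᵢ · δxᵢ/xᵢ)².
  (1·δa/a)² = (1×0.0288)² = 0.000827;  (2·δq/q)² = (2×0.0845)² = 0.0285;  (2·δy/y)² = (2×0.0698)² = 0.0195;  (-2·δd/d)² = (-2×0.0498)² = 0.00991
δQ/Q = √(0.0588) = 0.242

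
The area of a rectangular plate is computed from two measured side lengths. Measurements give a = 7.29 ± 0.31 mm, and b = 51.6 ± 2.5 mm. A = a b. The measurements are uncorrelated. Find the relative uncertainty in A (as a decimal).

Each factor contributes (exponent × relative error)² to (δA/A)²:
  (1·δa/a)² = (1×0.0425)² = 0.00181;  (1·δb/b)² = (1×0.0484)² = 0.00235
δA/A = √(0.00416) = 0.0645

0.0645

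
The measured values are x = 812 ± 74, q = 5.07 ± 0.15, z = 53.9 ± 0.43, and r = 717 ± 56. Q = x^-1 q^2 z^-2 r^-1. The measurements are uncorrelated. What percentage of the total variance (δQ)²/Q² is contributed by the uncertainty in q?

19.3%

(δQ/Q)² = (-1·δx/x)² + (2·δq/q)² + (-2·δz/z)² + (-1·δr/r)²
  x term: (-1×0.0911)² = 0.00831
  q term: (2×0.0296)² = 0.00350
  z term: (-2×0.00798)² = 0.000255
  r term: (-1×0.0781)² = 0.00610
Total = 0.0182. Share from q = 0.00350/0.0182 = 0.193.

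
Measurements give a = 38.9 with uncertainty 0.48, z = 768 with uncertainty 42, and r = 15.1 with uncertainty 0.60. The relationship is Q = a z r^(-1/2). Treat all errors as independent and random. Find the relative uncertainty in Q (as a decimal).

For a monomial Q ∝ a, z, r^(-1/2), fractional errors add in quadrature:
  (1·δa/a)² = (1×0.0123)² = 0.000152;  (1·δz/z)² = (1×0.0547)² = 0.00299;  (−½·δr/r)² = (-0.5×0.0397)² = 0.000395
δQ/Q = √(0.00354) = 0.0595

0.0595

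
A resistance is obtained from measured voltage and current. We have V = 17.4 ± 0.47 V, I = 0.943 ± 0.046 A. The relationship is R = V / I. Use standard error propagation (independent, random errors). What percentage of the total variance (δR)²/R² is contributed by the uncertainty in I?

76.5%

(δR/R)² = (1·δV/V)² + (-1·δI/I)²
  V term: (1×0.0270)² = 0.000730
  I term: (-1×0.0488)² = 0.00238
Total = 0.00311. Share from I = 0.00238/0.00311 = 0.765.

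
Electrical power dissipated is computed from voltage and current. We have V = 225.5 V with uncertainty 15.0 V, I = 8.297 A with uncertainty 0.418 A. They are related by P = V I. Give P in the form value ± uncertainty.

1871 ± 156 W

Each factor contributes (exponent × relative error)² to (δP/P)²:
  (1·δV/V)² = (1×0.0665)² = 0.00442;  (1·δI/I)² = (1×0.0504)² = 0.00254
δP/P = √(0.00696) = 0.0834
P = 1871 W, so δP = 0.0834 × 1871 = 156 W.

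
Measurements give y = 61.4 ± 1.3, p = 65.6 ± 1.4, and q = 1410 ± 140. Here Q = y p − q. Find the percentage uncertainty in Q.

Let w = y·p = 4030. δw/w = √((1·δy/y)² + (1·δp/p)²) = √(0.000448 + 0.000455) = 0.0301, so δw = 121.
Q = w − q: δQ = √(δw² + δq²) = √(14700 + 19600) = 185
Q = 2620, so δQ/Q = 185/2620 = 0.0707.

7.07%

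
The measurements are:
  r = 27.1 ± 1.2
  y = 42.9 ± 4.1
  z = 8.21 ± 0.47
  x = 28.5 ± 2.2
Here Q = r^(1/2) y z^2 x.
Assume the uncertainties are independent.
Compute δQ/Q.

For a monomial Q ∝ r^(1/2), y, z^2, x, fractional errors add in quadrature:
  (½·δr/r)² = (0.5×0.0443)² = 0.000490;  (1·δy/y)² = (1×0.0956)² = 0.00913;  (2·δz/z)² = (2×0.0572)² = 0.0131;  (1·δx/x)² = (1×0.0772)² = 0.00596
δQ/Q = √(0.0287) = 0.169

0.169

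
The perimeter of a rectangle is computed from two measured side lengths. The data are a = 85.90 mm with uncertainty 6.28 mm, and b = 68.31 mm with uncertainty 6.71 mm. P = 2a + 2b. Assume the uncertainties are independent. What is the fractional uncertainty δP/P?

0.0596

P is a linear combination, so absolute uncertainties add in quadrature:
  (2·δa)² = 158;  (2·δb)² = 180
δP = √(338) = 18.4 mm
P = 308.4 mm, so δP/P = 18.4/308.4 = 0.0596.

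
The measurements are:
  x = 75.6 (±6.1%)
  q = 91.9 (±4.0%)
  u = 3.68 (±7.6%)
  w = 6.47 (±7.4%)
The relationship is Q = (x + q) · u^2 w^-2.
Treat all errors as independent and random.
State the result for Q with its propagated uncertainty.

Let h = x + q = 168. δh = √(δx² + δq²) = √(21.3 + 13.5) = 5.90, so δh/h = 0.0352.
Q is then a monomial in h, u, w:
δQ/Q = √((δh/h)² + (2·δu/u)² + (-2·δw/w)²) = √(0.00124 + 0.0231 + 0.0219) = 0.215
Q = 54.2, so δQ = 0.215 × 54.2 = 11.7.

54.2 ± 11.7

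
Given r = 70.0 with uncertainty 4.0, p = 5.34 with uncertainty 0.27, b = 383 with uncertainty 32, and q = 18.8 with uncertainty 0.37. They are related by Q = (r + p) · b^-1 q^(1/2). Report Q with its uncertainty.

Let u = r + p = 75.3. δu = √(δr² + δp²) = √(16.0 + 0.0729) = 4.01, so δu/u = 0.0532.
Q is then a monomial in u, b, q:
δQ/Q = √((δu/u)² + (-1·δb/b)² + (½·δq/q)²) = √(0.00283 + 0.00698 + 9.68e-05) = 0.0995
Q = 0.853, so δQ = 0.0995 × 0.853 = 0.0849.

0.853 ± 0.0849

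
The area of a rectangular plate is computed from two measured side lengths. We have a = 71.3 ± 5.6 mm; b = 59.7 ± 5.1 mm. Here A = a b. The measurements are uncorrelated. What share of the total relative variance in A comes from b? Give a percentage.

54.2%

(δA/A)² = (1·δa/a)² + (1·δb/b)²
  a term: (1×0.0785)² = 0.00617
  b term: (1×0.0854)² = 0.00730
Total = 0.0135. Share from b = 0.00730/0.0135 = 0.542.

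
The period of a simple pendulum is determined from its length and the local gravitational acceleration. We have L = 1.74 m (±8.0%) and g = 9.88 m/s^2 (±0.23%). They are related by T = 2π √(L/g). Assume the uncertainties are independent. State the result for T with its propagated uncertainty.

2.64 ± 0.106 s

Relative error in a monomial: (δT/T)² = Σ (nᵢ · δxᵢ/xᵢ)².
  (½·δL/L)² = (0.5×0.0800)² = 0.00160;  (−½·δg/g)² = (-0.5×0.00230)² = 1.32e-06
δT/T = √(0.00160) = 0.0400
T = 2.64 s, so δT = 0.0400 × 2.64 = 0.106 s.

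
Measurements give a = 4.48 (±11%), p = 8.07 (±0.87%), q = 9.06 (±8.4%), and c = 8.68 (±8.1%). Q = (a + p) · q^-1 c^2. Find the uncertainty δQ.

Let u = a + p = 12.6. δu = √(δa² + δp²) = √(0.243 + 0.00493) = 0.498, so δu/u = 0.0397.
Q is then a monomial in u, q, c:
δQ/Q = √((δu/u)² + (-1·δq/q)² + (2·δc/c)²) = √(0.00157 + 0.00706 + 0.0262) = 0.187
Q = 104, so δQ = 0.187 × 104 = 19.5.

19.5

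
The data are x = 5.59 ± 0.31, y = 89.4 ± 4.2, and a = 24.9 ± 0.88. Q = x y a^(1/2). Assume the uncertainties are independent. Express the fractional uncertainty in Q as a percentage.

7.48%

Since Q is a product/quotient, work with relative uncertainties:
  (1·δx/x)² = (1×0.0555)² = 0.00308;  (1·δy/y)² = (1×0.0470)² = 0.00221;  (½·δa/a)² = (0.5×0.0353)² = 0.000312
δQ/Q = √(0.00559) = 0.0748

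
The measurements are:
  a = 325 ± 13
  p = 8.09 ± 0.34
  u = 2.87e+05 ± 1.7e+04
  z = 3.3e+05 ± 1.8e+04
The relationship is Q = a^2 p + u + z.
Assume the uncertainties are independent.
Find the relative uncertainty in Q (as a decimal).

0.0551

Let w = a^2·p = 8.55e+05. δw/w = √((2·δa/a)² + (1·δp/p)²) = √(0.00640 + 0.00177) = 0.0904, so δw = 77200.
Q = w + u + z: δQ = √(δw² + δu² + δz²) = √(5.96e+09 + 2.89e+08 + 3.24e+08) = 81100
Q = 1.47e+06, so δQ/Q = 81100/1.47e+06 = 0.0551.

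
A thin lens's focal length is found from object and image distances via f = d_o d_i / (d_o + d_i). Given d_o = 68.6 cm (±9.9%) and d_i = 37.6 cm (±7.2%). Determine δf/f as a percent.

∂f/∂d_o = (d_i/(d_o+d_i))² = 0.125;  ∂f/∂d_i = (d_o/(d_o+d_i))² = 0.417
δf = √((∂f/∂d_o · δd_o)² + (∂f/∂d_i · δd_i)²) = √(0.725 + 1.28) = 1.41 cm
f = 24.3 cm, so δf/f = 1.41/24.3 = 0.0582.

5.82%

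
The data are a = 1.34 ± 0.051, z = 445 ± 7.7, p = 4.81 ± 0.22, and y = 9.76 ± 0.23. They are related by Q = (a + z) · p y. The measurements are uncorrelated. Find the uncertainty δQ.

1140

Let u = a + z = 446. δu = √(δa² + δz²) = √(0.00260 + 59.3) = 7.70, so δu/u = 0.0173.
Q is then a monomial in u, p, y:
δQ/Q = √((δu/u)² + (1·δp/p)² + (1·δy/y)²) = √(0.000298 + 0.00209 + 0.000555) = 0.0543
Q = 21000, so δQ = 0.0543 × 21000 = 1140.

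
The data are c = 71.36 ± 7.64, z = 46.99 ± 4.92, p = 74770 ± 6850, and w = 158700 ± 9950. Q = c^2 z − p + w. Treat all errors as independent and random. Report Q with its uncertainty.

Let h = c^2·z = 239300. δh/h = √((2·δc/c)² + (1·δz/z)²) = √(0.0458 + 0.0110) = 0.238, so δh = 57000.
Q = h − p + w: δQ = √(δh² + δp² + δw²) = √(3.25e+09 + 4.69e+07 + 9.9e+07) = 58300
Q = 323200.

323200 ± 58300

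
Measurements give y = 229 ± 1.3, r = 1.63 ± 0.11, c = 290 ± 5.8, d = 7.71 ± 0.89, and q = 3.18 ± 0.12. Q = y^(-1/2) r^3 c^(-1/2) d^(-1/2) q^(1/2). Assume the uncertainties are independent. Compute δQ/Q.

Products/powers → add relative errors in quadrature, weighted by exponent:
  (−½·δy/y)² = (-0.5×0.00568)² = 8.06e-06;  (3·δr/r)² = (3×0.0675)² = 0.0410;  (−½·δc/c)² = (-0.5×0.0200)² = 0.000100;  (−½·δd/d)² = (-0.5×0.115)² = 0.00333;  (½·δq/q)² = (0.5×0.0377)² = 0.000356
δQ/Q = √(0.0448) = 0.212

0.212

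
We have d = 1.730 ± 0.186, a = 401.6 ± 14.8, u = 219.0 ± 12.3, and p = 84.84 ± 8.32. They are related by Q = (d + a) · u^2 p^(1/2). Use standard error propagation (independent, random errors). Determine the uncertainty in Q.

Let w = d + a = 403.3. δw = √(δd² + δa²) = √(0.0346 + 219) = 14.8, so δw/w = 0.0367.
Q is then a monomial in w, u, p:
δQ/Q = √((δw/w)² + (2·δu/u)² + (½·δp/p)²) = √(0.00135 + 0.0126 + 0.00240) = 0.128
Q = 1.782e+08, so δQ = 0.128 × 1.782e+08 = 2.28e+07.

2.28e+07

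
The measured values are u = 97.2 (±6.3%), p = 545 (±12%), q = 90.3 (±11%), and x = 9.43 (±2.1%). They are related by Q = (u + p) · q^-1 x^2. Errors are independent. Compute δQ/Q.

0.156

Let w = u + p = 642. δw = √(δu² + δp²) = √(37.5 + 4280) = 65.7, so δw/w = 0.102.
Q is then a monomial in w, q, x:
δQ/Q = √((δw/w)² + (-1·δq/q)² + (2·δx/x)²) = √(0.0105 + 0.0121 + 0.00176) = 0.156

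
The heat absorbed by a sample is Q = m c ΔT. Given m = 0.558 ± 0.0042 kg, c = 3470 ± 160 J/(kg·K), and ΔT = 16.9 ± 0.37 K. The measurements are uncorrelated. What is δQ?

Products/powers → add relative errors in quadrature, weighted by exponent:
  (1·δm/m)² = (1×0.00753)² = 5.67e-05;  (1·δc/c)² = (1×0.0461)² = 0.00213;  (1·δΔT/ΔT)² = (1×0.0219)² = 0.000479
δQ/Q = √(0.00266) = 0.0516
Q = 32700 J, so δQ = 0.0516 × 32700 = 1690 J.

1690 J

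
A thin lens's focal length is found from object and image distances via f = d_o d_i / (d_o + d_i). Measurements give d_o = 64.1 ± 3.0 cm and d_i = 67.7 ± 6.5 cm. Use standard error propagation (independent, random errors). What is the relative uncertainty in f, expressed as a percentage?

∂f/∂d_o = (d_i/(d_o+d_i))² = 0.264;  ∂f/∂d_i = (d_o/(d_o+d_i))² = 0.237
δf = √((∂f/∂d_o · δd_o)² + (∂f/∂d_i · δd_i)²) = √(0.627 + 2.36) = 1.73 cm
f = 32.9 cm, so δf/f = 1.73/32.9 = 0.0525.

5.25%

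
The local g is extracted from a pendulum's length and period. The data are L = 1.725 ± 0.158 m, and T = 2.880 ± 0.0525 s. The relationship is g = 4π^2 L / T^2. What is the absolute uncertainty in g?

Products/powers → add relative errors in quadrature, weighted by exponent:
  (1·δL/L)² = (1×0.0916)² = 0.00839;  (-2·δT/T)² = (-2×0.0182)² = 0.00133
δg/g = √(0.00972) = 0.0986
g = 8.210 m/s^2, so δg = 0.0986 × 8.210 = 0.809 m/s^2.

0.809 m/s^2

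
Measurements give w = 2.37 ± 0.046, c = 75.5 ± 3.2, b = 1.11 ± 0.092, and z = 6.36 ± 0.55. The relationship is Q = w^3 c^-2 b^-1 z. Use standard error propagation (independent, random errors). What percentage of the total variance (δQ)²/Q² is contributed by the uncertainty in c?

28.8%

(δQ/Q)² = (3·δw/w)² + (-2·δc/c)² + (-1·δb/b)² + (1·δz/z)²
  w term: (3×0.0194)² = 0.00339
  c term: (-2×0.0424)² = 0.00719
  b term: (-1×0.0829)² = 0.00687
  z term: (1×0.0865)² = 0.00748
Total = 0.0249. Share from c = 0.00719/0.0249 = 0.288.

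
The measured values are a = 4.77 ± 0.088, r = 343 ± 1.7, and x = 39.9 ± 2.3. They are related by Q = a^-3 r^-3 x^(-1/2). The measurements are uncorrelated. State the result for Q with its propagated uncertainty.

(3.61 ± 0.232) × 10^-11

Q is a product of powers, so relative uncertainties combine in quadrature:
  (-3·δa/a)² = (-3×0.0184)² = 0.00306;  (-3·δr/r)² = (-3×0.00496)² = 0.000221;  (−½·δx/x)² = (-0.5×0.0576)² = 0.000831
δQ/Q = √(0.00411) = 0.0641
Q = 3.61e-11, so δQ = 0.0641 × 3.61e-11 = 2.32e-12.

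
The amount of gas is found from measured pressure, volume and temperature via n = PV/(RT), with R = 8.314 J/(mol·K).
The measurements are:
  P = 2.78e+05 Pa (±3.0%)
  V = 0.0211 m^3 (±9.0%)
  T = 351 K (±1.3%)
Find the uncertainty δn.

0.192 mol

Each factor contributes (exponent × relative error)² to (δn/n)²:
  (1·δP/P)² = (1×0.0300)² = 0.000900;  (1·δV/V)² = (1×0.0900)² = 0.00810;  (-1·δT/T)² = (-1×0.0130)² = 0.000169
δn/n = √(0.00917) = 0.0958
n = 2.01 mol, so δn = 0.0958 × 2.01 = 0.192 mol.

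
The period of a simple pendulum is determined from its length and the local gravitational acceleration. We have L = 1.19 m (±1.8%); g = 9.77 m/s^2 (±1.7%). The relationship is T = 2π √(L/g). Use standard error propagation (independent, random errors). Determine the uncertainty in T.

Since T is a product/quotient, work with relative uncertainties:
  (½·δL/L)² = (0.5×0.0180)² = 8.1e-05;  (−½·δg/g)² = (-0.5×0.0170)² = 7.23e-05
δT/T = √(0.000153) = 0.0124
T = 2.19 s, so δT = 0.0124 × 2.19 = 0.0271 s.

0.0271 s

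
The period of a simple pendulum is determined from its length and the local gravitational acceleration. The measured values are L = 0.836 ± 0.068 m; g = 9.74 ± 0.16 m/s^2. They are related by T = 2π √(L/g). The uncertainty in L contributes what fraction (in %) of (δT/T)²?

(δT/T)² = (½·δL/L)² + (−½·δg/g)²
  L term: (0.5×0.0813)² = 0.00165
  g term: (-0.5×0.0164)² = 6.75e-05
Total = 0.00172. Share from L = 0.00165/0.00172 = 0.961.

96.1%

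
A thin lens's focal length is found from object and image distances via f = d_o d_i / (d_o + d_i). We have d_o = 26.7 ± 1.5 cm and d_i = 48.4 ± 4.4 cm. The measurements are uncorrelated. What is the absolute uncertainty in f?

∂f/∂d_o = (d_i/(d_o+d_i))² = 0.415;  ∂f/∂d_i = (d_o/(d_o+d_i))² = 0.126
δf = √((∂f/∂d_o · δd_o)² + (∂f/∂d_i · δd_i)²) = √(0.388 + 0.309) = 0.835 cm

0.835 cm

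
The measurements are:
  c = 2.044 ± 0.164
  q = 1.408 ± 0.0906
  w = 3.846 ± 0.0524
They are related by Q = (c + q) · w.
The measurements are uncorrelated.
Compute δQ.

0.743

Let u = c + q = 3.452. δu = √(δc² + δq²) = √(0.0269 + 0.00821) = 0.187, so δu/u = 0.0543.
Q is then a monomial in u, w:
δQ/Q = √((δu/u)² + (1·δw/w)²) = √(0.00295 + 0.000186) = 0.0560
Q = 13.28, so δQ = 0.0560 × 13.28 = 0.743.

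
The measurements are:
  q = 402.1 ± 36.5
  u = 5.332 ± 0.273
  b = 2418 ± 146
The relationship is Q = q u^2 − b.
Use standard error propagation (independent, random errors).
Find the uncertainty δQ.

1570

Let p = q·u^2 = 11430. δp/p = √((1·δq/q)² + (2·δu/u)²) = √(0.00824 + 0.0105) = 0.137, so δp = 1560.
Q = p − b: δQ = √(δp² + δb²) = √(2.45e+06 + 21300) = 1570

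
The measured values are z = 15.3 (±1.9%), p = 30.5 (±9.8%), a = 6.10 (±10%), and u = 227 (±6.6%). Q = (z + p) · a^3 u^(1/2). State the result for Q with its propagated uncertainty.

Let w = z + p = 45.8. δw = √(δz² + δp²) = √(0.0845 + 8.93) = 3.00, so δw/w = 0.0656.
Q is then a monomial in w, a, u:
δQ/Q = √((δw/w)² + (3·δa/a)² + (½·δu/u)²) = √(0.00430 + 0.0900 + 0.00109) = 0.309
Q = 1.57e+05, so δQ = 0.309 × 1.57e+05 = 48400.

(1.57 ± 0.484) × 10^5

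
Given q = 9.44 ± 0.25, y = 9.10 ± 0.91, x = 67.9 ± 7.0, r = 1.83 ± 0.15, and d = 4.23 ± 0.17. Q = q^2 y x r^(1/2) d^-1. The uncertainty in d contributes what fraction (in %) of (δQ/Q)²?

(δQ/Q)² = (2·δq/q)² + (1·δy/y)² + (1·δx/x)² + (½·δr/r)² + (-1·δd/d)²
  q term: (2×0.0265)² = 0.00281
  y term: (1×0.100)² = 0.0100
  x term: (1×0.103)² = 0.0106
  r term: (0.5×0.0820)² = 0.00168
  d term: (-1×0.0402)² = 0.00162
Total = 0.0267. Share from d = 0.00162/0.0267 = 0.0604.

6.04%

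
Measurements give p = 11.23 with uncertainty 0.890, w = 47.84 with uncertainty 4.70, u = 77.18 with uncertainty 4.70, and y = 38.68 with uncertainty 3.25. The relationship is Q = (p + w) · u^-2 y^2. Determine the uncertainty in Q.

3.31

Let h = p + w = 59.07. δh = √(δp² + δw²) = √(0.792 + 22.1) = 4.78, so δh/h = 0.0810.
Q is then a monomial in h, u, y:
δQ/Q = √((δh/h)² + (-2·δu/u)² + (2·δy/y)²) = √(0.00656 + 0.0148 + 0.0282) = 0.223
Q = 14.84, so δQ = 0.223 × 14.84 = 3.31.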